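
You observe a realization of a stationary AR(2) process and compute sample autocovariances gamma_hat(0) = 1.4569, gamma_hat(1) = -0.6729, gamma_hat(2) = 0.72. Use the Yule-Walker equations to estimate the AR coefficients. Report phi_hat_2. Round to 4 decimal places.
\hat\phi_{2} = 0.3570

The Yule-Walker equations for an AR(p) process read, in matrix form,
  Gamma_p phi = r_p,   with   (Gamma_p)_{ij} = gamma(|i - j|),
                       (r_p)_i = gamma(i),   i,j = 1..p.
Substitute the sample gammas (Toeplitz matrix and right-hand side of size 2):
  Gamma_p = [[1.4569, -0.6729], [-0.6729, 1.4569]]
  r_p     = [-0.6729, 0.72]
Written out:
  1.4569 phi_1 - 0.6729 phi_2 = -0.6729
  -0.6729 phi_1 + 1.4569 phi_2 = 0.72
Solve by Cramer's rule:
  det = gamma(0)^2 - gamma(1)^2 = (1.4569)^2 - (-0.6729)^2 = 2.12255761 - 0.45279441 = 1.6697632
  phi_hat_1 = [gamma(1) gamma(0) - gamma(1) gamma(2)] / det = [(-0.6729)(1.4569) - (-0.6729)(0.72)] / 1.6697632 = -0.49586001 / 1.6697632 = -0.297
  phi_hat_2 = [gamma(0) gamma(2) - gamma(1)^2] / det = [(1.4569)(0.72) - (-0.6729)^2] / 1.6697632 = 0.59617359 / 1.6697632 = 0.357
So phi_hat = [-0.2970, 0.3570].
Therefore phi_hat_2 = 0.3570.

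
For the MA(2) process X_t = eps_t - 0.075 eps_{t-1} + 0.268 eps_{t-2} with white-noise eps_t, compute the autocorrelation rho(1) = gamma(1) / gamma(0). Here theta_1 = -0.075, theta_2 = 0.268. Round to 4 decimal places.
\rho(1) = -0.0883

For an MA(q) process with theta_0 = 1, the autocovariance is
  gamma(k) = sigma^2 * sum_{i=0..q-k} theta_i * theta_{i+k},
and rho(k) = gamma(k) / gamma(0). Sigma^2 cancels.
  numerator   = (1)*(-0.075) + (-0.075)*(0.268) = -0.0951.
  denominator = (1)^2 + (-0.075)^2 + (0.268)^2 = 1.077449.
  rho(1) = -0.0951 / 1.077449 = -0.0883.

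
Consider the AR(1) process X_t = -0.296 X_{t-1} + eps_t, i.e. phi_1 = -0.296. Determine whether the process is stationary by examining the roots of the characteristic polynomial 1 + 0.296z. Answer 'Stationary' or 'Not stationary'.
\text{Stationary}

The AR(p) characteristic polynomial is P(z) = 1 + 0.296z.
Stationarity requires all roots to lie outside the unit circle, i.e. |z| > 1 for every root.
This is linear in z: 1 + (0.296) z = 0  =>  z = -1/(0.296) = -3.378378,  |z| = 3.378378.
Moduli of all roots: 3.3784.
All moduli strictly greater than 1? Yes.
Verdict: Stationary.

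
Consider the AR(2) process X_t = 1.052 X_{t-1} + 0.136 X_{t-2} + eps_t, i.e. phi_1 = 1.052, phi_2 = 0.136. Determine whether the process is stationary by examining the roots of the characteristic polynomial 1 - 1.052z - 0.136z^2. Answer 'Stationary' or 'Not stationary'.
\text{Not stationary}

The AR(p) characteristic polynomial is P(z) = 1 - 1.052z - 0.136z^2.
Stationarity requires all roots to lie outside the unit circle, i.e. |z| > 1 for every root.
Set 1 + (-1.052) z + (-0.136) z^2 = 0, i.e. a z^2 + b z + c = 0 with a = -0.136, b = -1.052, c = 1.
Discriminant D = b^2 - 4ac = (-1.052)^2 - 4*(-0.136)*1 = 1.106704 - (-0.544) = 1.650704.
D >= 0, so the roots are real: z = (-b +/- sqrt(D)) / (2a) = (1.052 +/- 1.284797) / (-0.272).
  z_1 = (1.052 + 1.284797) / (-0.272) = -8.5912,   |z_1| = 8.5912.
  z_2 = (1.052 - 1.284797) / (-0.272) = 0.8559,   |z_2| = 0.8559.
Moduli of all roots: 8.5912, 0.8559.
All moduli strictly greater than 1? No.
Verdict: Not stationary.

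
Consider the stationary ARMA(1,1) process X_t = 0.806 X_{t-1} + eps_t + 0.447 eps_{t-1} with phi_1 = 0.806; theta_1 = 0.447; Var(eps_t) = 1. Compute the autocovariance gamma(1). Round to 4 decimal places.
\gamma(1) = 4.8648

Multiply the model equation by X_{t-k} and take expectations. With theta_0 = psi_0 = 1 and psi_j the MA(infinity) weights, this gives
  gamma(k) - sum_i phi_i gamma(k-i) = c_k,
  c_k = sigma^2 * sum_{j=k..q} theta_j psi_{j-k}   (c_k = 0 for k > q),
using gamma(-m) = gamma(m).
psi-weights needed (psi_j = theta_j + sum_i phi_i psi_{j-i}):
  psi_1 = theta_1 + phi_1 = 0.447 + (0.806) = 1.253
Right-hand sides:
  c_0 = sigma^2 (1 + theta_1 psi_1) = 1 * (1 + (0.447)(1.253)) = 1 * 1.560091 = 1.560091
  c_1 = sigma^2 theta_1 = 1 * (0.447) = 0.447
  c_2 = 0
Equations for k = 0 and k = 1 (AR order 1):
  gamma(0) = phi_1 gamma(1) + c_0
  gamma(1) = phi_1 gamma(0) + c_1
Substituting the second into the first: gamma(0) (1 - phi_1^2) = c_0 + phi_1 c_1, so
  gamma(0) = (c_0 + phi_1 c_1) / (1 - phi_1^2) = (1.560091 + (0.806)(0.447)) / (1 - (0.806)^2) = 1.920373 / 0.350364 = 5.48108.
  gamma(1) = phi_1 gamma(0) + c_1 = (0.806)(5.48108) + (0.447) = 4.86475.
Therefore gamma(1) = 4.8648 (to 4 decimal places).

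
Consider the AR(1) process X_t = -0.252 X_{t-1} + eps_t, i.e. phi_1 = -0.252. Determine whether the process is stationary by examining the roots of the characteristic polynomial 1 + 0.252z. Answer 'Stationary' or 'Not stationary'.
\text{Stationary}

The AR(p) characteristic polynomial is P(z) = 1 + 0.252z.
Stationarity requires all roots to lie outside the unit circle, i.e. |z| > 1 for every root.
This is linear in z: 1 + (0.252) z = 0  =>  z = -1/(0.252) = -3.968254,  |z| = 3.968254.
Moduli of all roots: 3.9683.
All moduli strictly greater than 1? Yes.
Verdict: Stationary.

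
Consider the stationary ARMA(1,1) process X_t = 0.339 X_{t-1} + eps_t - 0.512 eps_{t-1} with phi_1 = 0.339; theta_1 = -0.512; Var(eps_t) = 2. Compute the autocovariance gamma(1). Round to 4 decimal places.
\gamma(1) = -0.3231

Multiply the model equation by X_{t-k} and take expectations. With theta_0 = psi_0 = 1 and psi_j the MA(infinity) weights, this gives
  gamma(k) - sum_i phi_i gamma(k-i) = c_k,
  c_k = sigma^2 * sum_{j=k..q} theta_j psi_{j-k}   (c_k = 0 for k > q),
using gamma(-m) = gamma(m).
psi-weights needed (psi_j = theta_j + sum_i phi_i psi_{j-i}):
  psi_1 = theta_1 + phi_1 = -0.512 + (0.339) = -0.173
Right-hand sides:
  c_0 = sigma^2 (1 + theta_1 psi_1) = 2 * (1 + (-0.512)(-0.173)) = 2 * 1.088576 = 2.177152
  c_1 = sigma^2 theta_1 = 2 * (-0.512) = -1.024
  c_2 = 0
Equations for k = 0 and k = 1 (AR order 1):
  gamma(0) = phi_1 gamma(1) + c_0
  gamma(1) = phi_1 gamma(0) + c_1
Substituting the second into the first: gamma(0) (1 - phi_1^2) = c_0 + phi_1 c_1, so
  gamma(0) = (c_0 + phi_1 c_1) / (1 - phi_1^2) = (2.177152 + (0.339)(-1.024)) / (1 - (0.339)^2) = 1.830016 / 0.885079 = 2.06763.
  gamma(1) = phi_1 gamma(0) + c_1 = (0.339)(2.06763) + (-1.024) = -0.323073.
Therefore gamma(1) = -0.3231 (to 4 decimal places).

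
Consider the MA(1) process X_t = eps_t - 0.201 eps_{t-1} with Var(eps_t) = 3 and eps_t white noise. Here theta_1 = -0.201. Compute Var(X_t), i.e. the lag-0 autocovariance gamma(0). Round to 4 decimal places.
\gamma(0) = 3.1212

For an MA(q) process X_t = eps_t + sum_i theta_i eps_{t-i} with
Var(eps_t) = sigma^2, the variance is
  gamma(0) = sigma^2 * (1 + sum_i theta_i^2).
  sum_i theta_i^2 = (-0.201)^2 = 0.040401.
  gamma(0) = 3 * (1 + 0.040401) = 3 * 1.040401 = 3.121203, which rounds to 3.1212.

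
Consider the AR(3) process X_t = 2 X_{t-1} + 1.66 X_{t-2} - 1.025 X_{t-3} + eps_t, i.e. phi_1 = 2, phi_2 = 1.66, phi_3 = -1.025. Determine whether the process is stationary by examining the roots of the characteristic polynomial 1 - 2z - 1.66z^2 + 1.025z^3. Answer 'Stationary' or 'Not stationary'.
\text{Not stationary}

The AR(p) characteristic polynomial is P(z) = 1 - 2z - 1.66z^2 + 1.025z^3.
Stationarity requires all roots to lie outside the unit circle, i.e. |z| > 1 for every root.
Degree 3: look for a simple real root z0 first, then factor out (1 - z/z0) and solve the remaining quadratic.
Testing z0 = 0.4: P(0.4) = 1 + (-2)(0.4) + (-1.66)(0.4)^2 + (1.025)(0.4)^3
  = 1 + (-0.8) + (-0.2656) + (0.0656) = 0.  So z_0 = 0.4 is a root, |z_0| = 0.4.
Divide out the factor (1 - 2.5 z) = (1 - z/z0) (since 1/z0 = 2.5):
  P(z) = (1 - 2.5 z)(1 + (0.5) z + (-0.41) z^2)
  [check: z-coef 0.5 - (2.5) = -2; z^2-coef -0.41 - (2.5)(0.5) = -1.66; z^3-coef -(2.5)(-0.41) = 1.025.]
Remaining roots from the quadratic factor 1 + (0.5) z + (-0.41) z^2:
  Set 1 + (0.5) z + (-0.41) z^2 = 0, i.e. a z^2 + b z + c = 0 with a = -0.41, b = 0.5, c = 1.
  Discriminant D = b^2 - 4ac = (0.5)^2 - 4*(-0.41)*1 = 0.25 - (-1.64) = 1.89.
  D >= 0, so the roots are real: z = (-b +/- sqrt(D)) / (2a) = (-0.5 +/- 1.374773) / (-0.82).
    z_1 = (-0.5 + 1.374773) / (-0.82) = -1.0668,   |z_1| = 1.0668.
    z_2 = (-0.5 - 1.374773) / (-0.82) = 2.2863,   |z_2| = 2.2863.
Moduli of all roots: 0.4000, 1.0668, 2.2863.
All moduli strictly greater than 1? No.
Verdict: Not stationary.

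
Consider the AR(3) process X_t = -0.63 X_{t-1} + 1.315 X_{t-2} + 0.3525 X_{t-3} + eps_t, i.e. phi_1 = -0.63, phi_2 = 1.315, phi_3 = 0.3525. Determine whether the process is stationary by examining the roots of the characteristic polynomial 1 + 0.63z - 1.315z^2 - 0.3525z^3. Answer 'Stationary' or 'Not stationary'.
\text{Not stationary}

The AR(p) characteristic polynomial is P(z) = 1 + 0.63z - 1.315z^2 - 0.3525z^3.
Stationarity requires all roots to lie outside the unit circle, i.e. |z| > 1 for every root.
Degree 3: look for a simple real root z0 first, then factor out (1 - z/z0) and solve the remaining quadratic.
Testing z0 = -4: P(-4) = 1 + (0.63)(-4) + (-1.315)(-4)^2 + (-0.3525)(-4)^3
  = 1 + (-2.52) + (-21.04) + (22.56) = 0.  So z_0 = -4 is a root, |z_0| = 4.
Divide out the factor (1 + 0.25 z) = (1 - z/z0) (since 1/z0 = -0.25):
  P(z) = (1 + 0.25 z)(1 + (0.38) z + (-1.41) z^2)
  [check: z-coef 0.38 - (-0.25) = 0.63; z^2-coef -1.41 - (-0.25)(0.38) = -1.315; z^3-coef -(-0.25)(-1.41) = -0.3525.]
Remaining roots from the quadratic factor 1 + (0.38) z + (-1.41) z^2:
  Set 1 + (0.38) z + (-1.41) z^2 = 0, i.e. a z^2 + b z + c = 0 with a = -1.41, b = 0.38, c = 1.
  Discriminant D = b^2 - 4ac = (0.38)^2 - 4*(-1.41)*1 = 0.1444 - (-5.64) = 5.7844.
  D >= 0, so the roots are real: z = (-b +/- sqrt(D)) / (2a) = (-0.38 +/- 2.405078) / (-2.82).
    z_1 = (-0.38 + 2.405078) / (-2.82) = -0.7181,   |z_1| = 0.7181.
    z_2 = (-0.38 - 2.405078) / (-2.82) = 0.9876,   |z_2| = 0.9876.
Moduli of all roots: 4.0000, 0.7181, 0.9876.
All moduli strictly greater than 1? No.
Verdict: Not stationary.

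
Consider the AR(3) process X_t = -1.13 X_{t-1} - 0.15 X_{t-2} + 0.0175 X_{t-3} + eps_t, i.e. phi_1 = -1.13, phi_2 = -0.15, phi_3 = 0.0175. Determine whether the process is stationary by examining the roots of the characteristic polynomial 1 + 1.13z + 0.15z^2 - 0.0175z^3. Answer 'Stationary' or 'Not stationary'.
\text{Stationary}

The AR(p) characteristic polynomial is P(z) = 1 + 1.13z + 0.15z^2 - 0.0175z^3.
Stationarity requires all roots to lie outside the unit circle, i.e. |z| > 1 for every root.
Degree 3: look for a simple real root z0 first, then factor out (1 - z/z0) and solve the remaining quadratic.
Testing z0 = -4: P(-4) = 1 + (1.13)(-4) + (0.15)(-4)^2 + (-0.0175)(-4)^3
  = 1 + (-4.52) + (2.4) + (1.12) = 0.  So z_0 = -4 is a root, |z_0| = 4.
Divide out the factor (1 + 0.25 z) = (1 - z/z0) (since 1/z0 = -0.25):
  P(z) = (1 + 0.25 z)(1 + (0.88) z + (-0.07) z^2)
  [check: z-coef 0.88 - (-0.25) = 1.13; z^2-coef -0.07 - (-0.25)(0.88) = 0.15; z^3-coef -(-0.25)(-0.07) = -0.0175.]
Remaining roots from the quadratic factor 1 + (0.88) z + (-0.07) z^2:
  Set 1 + (0.88) z + (-0.07) z^2 = 0, i.e. a z^2 + b z + c = 0 with a = -0.07, b = 0.88, c = 1.
  Discriminant D = b^2 - 4ac = (0.88)^2 - 4*(-0.07)*1 = 0.7744 - (-0.28) = 1.0544.
  D >= 0, so the roots are real: z = (-b +/- sqrt(D)) / (2a) = (-0.88 +/- 1.02684) / (-0.14).
    z_1 = (-0.88 + 1.02684) / (-0.14) = -1.0489,   |z_1| = 1.0489.
    z_2 = (-0.88 - 1.02684) / (-0.14) = 13.6203,   |z_2| = 13.6203.
Moduli of all roots: 4.0000, 1.0489, 13.6203.
All moduli strictly greater than 1? Yes.
Verdict: Stationary.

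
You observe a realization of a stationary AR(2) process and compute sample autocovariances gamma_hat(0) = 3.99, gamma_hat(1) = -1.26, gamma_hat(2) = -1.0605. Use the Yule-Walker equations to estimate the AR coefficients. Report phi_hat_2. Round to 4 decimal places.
\hat\phi_{2} = -0.4060

The Yule-Walker equations for an AR(p) process read, in matrix form,
  Gamma_p phi = r_p,   with   (Gamma_p)_{ij} = gamma(|i - j|),
                       (r_p)_i = gamma(i),   i,j = 1..p.
Substitute the sample gammas (Toeplitz matrix and right-hand side of size 2):
  Gamma_p = [[3.99, -1.26], [-1.26, 3.99]]
  r_p     = [-1.26, -1.0605]
Written out:
  3.99 phi_1 - 1.26 phi_2 = -1.26
  -1.26 phi_1 + 3.99 phi_2 = -1.0605
Solve by Cramer's rule:
  det = gamma(0)^2 - gamma(1)^2 = (3.99)^2 - (-1.26)^2 = 15.9201 - 1.5876 = 14.3325
  phi_hat_1 = [gamma(1) gamma(0) - gamma(1) gamma(2)] / det = [(-1.26)(3.99) - (-1.26)(-1.0605)] / 14.3325 = -6.36363 / 14.3325 = -0.444
  phi_hat_2 = [gamma(0) gamma(2) - gamma(1)^2] / det = [(3.99)(-1.0605) - (-1.26)^2] / 14.3325 = -5.818995 / 14.3325 = -0.406
So phi_hat = [-0.4440, -0.4060].
Therefore phi_hat_2 = -0.4060.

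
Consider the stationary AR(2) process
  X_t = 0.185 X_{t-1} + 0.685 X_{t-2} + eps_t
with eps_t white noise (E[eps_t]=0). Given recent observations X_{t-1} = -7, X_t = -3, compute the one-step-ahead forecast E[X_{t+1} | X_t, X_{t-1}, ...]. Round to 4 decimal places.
E[X_{t+1} \mid \mathcal F_t] = -5.3500

For an AR(p) model X_t = c + sum_i phi_i X_{t-i} + eps_t, the
one-step-ahead conditional mean is
  E[X_{t+1} | X_t, ...] = c + sum_i phi_i X_{t+1-i}.
Substitute known values:
  E[X_{t+1} | ...] = (0.185) * (-3) + (0.685) * (-7)
                   = -5.3500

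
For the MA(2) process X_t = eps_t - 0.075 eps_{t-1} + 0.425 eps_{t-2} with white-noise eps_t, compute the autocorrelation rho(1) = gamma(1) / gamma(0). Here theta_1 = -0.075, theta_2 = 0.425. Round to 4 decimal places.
\rho(1) = -0.0901

For an MA(q) process with theta_0 = 1, the autocovariance is
  gamma(k) = sigma^2 * sum_{i=0..q-k} theta_i * theta_{i+k},
and rho(k) = gamma(k) / gamma(0). Sigma^2 cancels.
  numerator   = (1)*(-0.075) + (-0.075)*(0.425) = -0.106875.
  denominator = (1)^2 + (-0.075)^2 + (0.425)^2 = 1.18625.
  rho(1) = -0.106875 / 1.18625 = -0.0901.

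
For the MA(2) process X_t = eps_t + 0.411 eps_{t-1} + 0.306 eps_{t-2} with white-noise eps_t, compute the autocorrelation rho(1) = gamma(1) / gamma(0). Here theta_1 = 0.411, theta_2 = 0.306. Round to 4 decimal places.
\rho(1) = 0.4251

For an MA(q) process with theta_0 = 1, the autocovariance is
  gamma(k) = sigma^2 * sum_{i=0..q-k} theta_i * theta_{i+k},
and rho(k) = gamma(k) / gamma(0). Sigma^2 cancels.
  numerator   = (1)*(0.411) + (0.411)*(0.306) = 0.536766.
  denominator = (1)^2 + (0.411)^2 + (0.306)^2 = 1.262557.
  rho(1) = 0.536766 / 1.262557 = 0.4251.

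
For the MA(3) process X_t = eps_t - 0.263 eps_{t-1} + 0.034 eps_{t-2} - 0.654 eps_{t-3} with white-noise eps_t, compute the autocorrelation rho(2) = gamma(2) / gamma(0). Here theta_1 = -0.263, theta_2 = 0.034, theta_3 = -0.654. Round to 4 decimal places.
\rho(2) = 0.1375

For an MA(q) process with theta_0 = 1, the autocovariance is
  gamma(k) = sigma^2 * sum_{i=0..q-k} theta_i * theta_{i+k},
and rho(k) = gamma(k) / gamma(0). Sigma^2 cancels.
  numerator   = (1)*(0.034) + (-0.263)*(-0.654) = 0.206002.
  denominator = (1)^2 + (-0.263)^2 + (0.034)^2 + (-0.654)^2 = 1.498041.
  rho(2) = 0.206002 / 1.498041 = 0.1375.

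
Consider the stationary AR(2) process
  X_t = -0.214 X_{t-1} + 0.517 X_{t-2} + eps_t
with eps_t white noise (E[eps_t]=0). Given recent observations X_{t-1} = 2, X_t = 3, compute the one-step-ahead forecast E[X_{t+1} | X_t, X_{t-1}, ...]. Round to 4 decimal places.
E[X_{t+1} \mid \mathcal F_t] = 0.3920

For an AR(p) model X_t = c + sum_i phi_i X_{t-i} + eps_t, the
one-step-ahead conditional mean is
  E[X_{t+1} | X_t, ...] = c + sum_i phi_i X_{t+1-i}.
Substitute known values:
  E[X_{t+1} | ...] = (-0.214) * (3) + (0.517) * (2)
                   = 0.3920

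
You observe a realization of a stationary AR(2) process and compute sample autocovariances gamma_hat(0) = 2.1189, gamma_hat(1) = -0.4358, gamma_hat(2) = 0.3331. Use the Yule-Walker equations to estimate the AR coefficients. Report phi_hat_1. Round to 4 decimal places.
\hat\phi_{1} = -0.1810

The Yule-Walker equations for an AR(p) process read, in matrix form,
  Gamma_p phi = r_p,   with   (Gamma_p)_{ij} = gamma(|i - j|),
                       (r_p)_i = gamma(i),   i,j = 1..p.
Substitute the sample gammas (Toeplitz matrix and right-hand side of size 2):
  Gamma_p = [[2.1189, -0.4358], [-0.4358, 2.1189]]
  r_p     = [-0.4358, 0.3331]
Written out:
  2.1189 phi_1 - 0.4358 phi_2 = -0.4358
  -0.4358 phi_1 + 2.1189 phi_2 = 0.3331
Solve by Cramer's rule:
  det = gamma(0)^2 - gamma(1)^2 = (2.1189)^2 - (-0.4358)^2 = 4.48973721 - 0.18992164 = 4.29981557
  phi_hat_1 = [gamma(1) gamma(0) - gamma(1) gamma(2)] / det = [(-0.4358)(2.1189) - (-0.4358)(0.3331)] / 4.29981557 = -0.77825164 / 4.29981557 = -0.181
  phi_hat_2 = [gamma(0) gamma(2) - gamma(1)^2] / det = [(2.1189)(0.3331) - (-0.4358)^2] / 4.29981557 = 0.51588395 / 4.29981557 = 0.12
So phi_hat = [-0.1810, 0.1200].
Therefore phi_hat_1 = -0.1810.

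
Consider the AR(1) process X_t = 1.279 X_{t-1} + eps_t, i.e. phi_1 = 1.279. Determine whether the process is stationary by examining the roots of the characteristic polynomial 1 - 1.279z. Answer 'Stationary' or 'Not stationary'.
\text{Not stationary}

The AR(p) characteristic polynomial is P(z) = 1 - 1.279z.
Stationarity requires all roots to lie outside the unit circle, i.e. |z| > 1 for every root.
This is linear in z: 1 + (-1.279) z = 0  =>  z = -1/(-1.279) = 0.781861,  |z| = 0.781861.
Moduli of all roots: 0.7819.
All moduli strictly greater than 1? No.
Verdict: Not stationary.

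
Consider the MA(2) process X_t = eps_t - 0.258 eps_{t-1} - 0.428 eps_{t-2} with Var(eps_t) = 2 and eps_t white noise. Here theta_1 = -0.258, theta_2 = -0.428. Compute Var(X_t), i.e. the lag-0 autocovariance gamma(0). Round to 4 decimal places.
\gamma(0) = 2.4995

For an MA(q) process X_t = eps_t + sum_i theta_i eps_{t-i} with
Var(eps_t) = sigma^2, the variance is
  gamma(0) = sigma^2 * (1 + sum_i theta_i^2).
  sum_i theta_i^2 = (-0.258)^2 + (-0.428)^2 = 0.066564 + 0.183184 = 0.249748.
  gamma(0) = 2 * (1 + 0.249748) = 2 * 1.249748 = 2.499496, which rounds to 2.4995.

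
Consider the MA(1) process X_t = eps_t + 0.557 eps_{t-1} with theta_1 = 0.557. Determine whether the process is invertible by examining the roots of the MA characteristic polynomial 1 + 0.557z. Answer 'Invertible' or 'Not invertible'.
\text{Invertible}

The MA(q) characteristic polynomial is P(z) = 1 + 0.557z.
Invertibility requires all roots to lie outside the unit circle, i.e. |z| > 1 for every root.
This is linear in z: 1 + (0.557) z = 0  =>  z = -1/(0.557) = -1.795332,  |z| = 1.795332.
Moduli of all roots: 1.7953.
All moduli strictly greater than 1? Yes.
Verdict: Invertible.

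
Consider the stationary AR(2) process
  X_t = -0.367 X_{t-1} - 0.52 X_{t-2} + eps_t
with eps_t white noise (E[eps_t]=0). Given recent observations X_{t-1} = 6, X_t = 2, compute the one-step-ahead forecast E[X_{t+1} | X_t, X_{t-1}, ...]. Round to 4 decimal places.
E[X_{t+1} \mid \mathcal F_t] = -3.8540

For an AR(p) model X_t = c + sum_i phi_i X_{t-i} + eps_t, the
one-step-ahead conditional mean is
  E[X_{t+1} | X_t, ...] = c + sum_i phi_i X_{t+1-i}.
Substitute known values:
  E[X_{t+1} | ...] = (-0.367) * (2) + (-0.52) * (6)
                   = -3.8540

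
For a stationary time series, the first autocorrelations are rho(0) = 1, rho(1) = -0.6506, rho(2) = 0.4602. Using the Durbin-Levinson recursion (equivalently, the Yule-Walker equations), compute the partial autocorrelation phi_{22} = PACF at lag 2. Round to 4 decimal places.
\phi_{22} = 0.0640

The PACF at lag k is phi_{kk}, the last component of the solution
to the Yule-Walker system G_k phi = r_k where
  (G_k)_{ij} = rho(|i - j|), (r_k)_i = rho(i), i,j = 1..k.
Equivalently, Durbin-Levinson gives phi_{kk} iteratively:
  phi_{11} = rho(1)
  phi_{kk} = [rho(k) - sum_{j=1..k-1} phi_{k-1,j} rho(k-j)]
            / [1 - sum_{j=1..k-1} phi_{k-1,j} rho(j)],
  phi_{k,j} = phi_{k-1,j} - phi_{kk} phi_{k-1,k-j},  j = 1..k-1.
Step k = 1:
  phi_11 = rho(1) = -0.6506.
Step k = 2:
  phi_22 = [rho(2) - phi_11 rho(1)] / [1 - phi_11 rho(1)] = [0.4602 - (-0.6506)(-0.6506)] / [1 - (-0.6506)(-0.6506)]
         = 0.03691964 / 0.57671964 = 0.064.
Therefore phi_{22} = 0.0640.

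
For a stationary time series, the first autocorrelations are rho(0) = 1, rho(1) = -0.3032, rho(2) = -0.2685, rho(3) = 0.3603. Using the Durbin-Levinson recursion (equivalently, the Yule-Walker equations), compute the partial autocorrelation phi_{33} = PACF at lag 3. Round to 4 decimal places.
\phi_{33} = 0.1650

The PACF at lag k is phi_{kk}, the last component of the solution
to the Yule-Walker system G_k phi = r_k where
  (G_k)_{ij} = rho(|i - j|), (r_k)_i = rho(i), i,j = 1..k.
Equivalently, Durbin-Levinson gives phi_{kk} iteratively:
  phi_{11} = rho(1)
  phi_{kk} = [rho(k) - sum_{j=1..k-1} phi_{k-1,j} rho(k-j)]
            / [1 - sum_{j=1..k-1} phi_{k-1,j} rho(j)],
  phi_{k,j} = phi_{k-1,j} - phi_{kk} phi_{k-1,k-j},  j = 1..k-1.
Step k = 1:
  phi_11 = rho(1) = -0.3032.
Step k = 2:
  phi_22 = [rho(2) - phi_11 rho(1)] / [1 - phi_11 rho(1)] = [-0.2685 - (-0.3032)(-0.3032)] / [1 - (-0.3032)(-0.3032)]
         = -0.36043024 / 0.90806976 = -0.396919.
  Update: phi_21 = phi_11 - phi_22 phi_11 = -0.3032 - (-0.396919)(-0.3032) = -0.423546.
Step k = 3:
  phi_33 = [rho(3) - phi_21 rho(2) - phi_22 rho(1)] / [1 - phi_21 rho(1) - phi_22 rho(2)]
    numerator   = 0.3603 - (-0.423546)(-0.2685) - (-0.396919)(-0.3032) = 0.12623206
    denominator = 1 - (-0.423546)(-0.3032) - (-0.396919)(-0.2685) = 0.76500811
  phi_33 = 0.12623206 / 0.76500811 = 0.165.
Therefore phi_{33} = 0.1650.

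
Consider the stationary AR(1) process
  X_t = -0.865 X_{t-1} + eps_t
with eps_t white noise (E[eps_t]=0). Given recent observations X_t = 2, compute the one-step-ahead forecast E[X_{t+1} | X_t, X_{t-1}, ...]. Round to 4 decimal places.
E[X_{t+1} \mid \mathcal F_t] = -1.7300

For an AR(p) model X_t = c + sum_i phi_i X_{t-i} + eps_t, the
one-step-ahead conditional mean is
  E[X_{t+1} | X_t, ...] = c + sum_i phi_i X_{t+1-i}.
Substitute known values:
  E[X_{t+1} | ...] = (-0.865) * (2)
                   = -1.7300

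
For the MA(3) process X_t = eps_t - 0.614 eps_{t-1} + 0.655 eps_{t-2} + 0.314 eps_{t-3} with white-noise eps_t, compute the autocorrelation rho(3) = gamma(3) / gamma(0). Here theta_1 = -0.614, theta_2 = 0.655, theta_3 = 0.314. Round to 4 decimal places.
\rho(3) = 0.1649

For an MA(q) process with theta_0 = 1, the autocovariance is
  gamma(k) = sigma^2 * sum_{i=0..q-k} theta_i * theta_{i+k},
and rho(k) = gamma(k) / gamma(0). Sigma^2 cancels.
  numerator   = (1)*(0.314) = 0.314.
  denominator = (1)^2 + (-0.614)^2 + (0.655)^2 + (0.314)^2 = 1.904617.
  rho(3) = 0.314 / 1.904617 = 0.1649.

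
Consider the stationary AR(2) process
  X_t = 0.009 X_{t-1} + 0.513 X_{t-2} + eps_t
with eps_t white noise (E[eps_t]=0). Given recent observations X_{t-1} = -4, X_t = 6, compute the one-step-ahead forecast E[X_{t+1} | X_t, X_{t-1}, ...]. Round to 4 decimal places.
E[X_{t+1} \mid \mathcal F_t] = -1.9980

For an AR(p) model X_t = c + sum_i phi_i X_{t-i} + eps_t, the
one-step-ahead conditional mean is
  E[X_{t+1} | X_t, ...] = c + sum_i phi_i X_{t+1-i}.
Substitute known values:
  E[X_{t+1} | ...] = (0.009) * (6) + (0.513) * (-4)
                   = -1.9980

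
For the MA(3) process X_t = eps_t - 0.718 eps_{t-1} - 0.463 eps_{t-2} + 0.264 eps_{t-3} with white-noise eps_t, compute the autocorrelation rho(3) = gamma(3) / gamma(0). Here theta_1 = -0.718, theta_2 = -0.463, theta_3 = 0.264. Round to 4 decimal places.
\rho(3) = 0.1467

For an MA(q) process with theta_0 = 1, the autocovariance is
  gamma(k) = sigma^2 * sum_{i=0..q-k} theta_i * theta_{i+k},
and rho(k) = gamma(k) / gamma(0). Sigma^2 cancels.
  numerator   = (1)*(0.264) = 0.264.
  denominator = (1)^2 + (-0.718)^2 + (-0.463)^2 + (0.264)^2 = 1.799589.
  rho(3) = 0.264 / 1.799589 = 0.1467.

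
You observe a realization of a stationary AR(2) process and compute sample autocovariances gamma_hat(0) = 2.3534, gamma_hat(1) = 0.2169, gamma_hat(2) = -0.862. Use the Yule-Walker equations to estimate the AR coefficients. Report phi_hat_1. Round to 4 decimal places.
\hat\phi_{1} = 0.1270

The Yule-Walker equations for an AR(p) process read, in matrix form,
  Gamma_p phi = r_p,   with   (Gamma_p)_{ij} = gamma(|i - j|),
                       (r_p)_i = gamma(i),   i,j = 1..p.
Substitute the sample gammas (Toeplitz matrix and right-hand side of size 2):
  Gamma_p = [[2.3534, 0.2169], [0.2169, 2.3534]]
  r_p     = [0.2169, -0.862]
Written out:
  2.3534 phi_1 + 0.2169 phi_2 = 0.2169
  0.2169 phi_1 + 2.3534 phi_2 = -0.862
Solve by Cramer's rule:
  det = gamma(0)^2 - gamma(1)^2 = (2.3534)^2 - (0.2169)^2 = 5.53849156 - 0.04704561 = 5.49144595
  phi_hat_1 = [gamma(1) gamma(0) - gamma(1) gamma(2)] / det = [(0.2169)(2.3534) - (0.2169)(-0.862)] / 5.49144595 = 0.69742026 / 5.49144595 = 0.127
  phi_hat_2 = [gamma(0) gamma(2) - gamma(1)^2] / det = [(2.3534)(-0.862) - (0.2169)^2] / 5.49144595 = -2.07567641 / 5.49144595 = -0.378
So phi_hat = [0.1270, -0.3780].
Therefore phi_hat_1 = 0.1270.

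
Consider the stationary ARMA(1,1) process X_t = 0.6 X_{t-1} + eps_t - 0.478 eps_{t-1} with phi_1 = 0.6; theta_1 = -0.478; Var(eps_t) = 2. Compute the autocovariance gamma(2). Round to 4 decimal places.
\gamma(2) = 0.1631

Multiply the model equation by X_{t-k} and take expectations. With theta_0 = psi_0 = 1 and psi_j the MA(infinity) weights, this gives
  gamma(k) - sum_i phi_i gamma(k-i) = c_k,
  c_k = sigma^2 * sum_{j=k..q} theta_j psi_{j-k}   (c_k = 0 for k > q),
using gamma(-m) = gamma(m).
psi-weights needed (psi_j = theta_j + sum_i phi_i psi_{j-i}):
  psi_1 = theta_1 + phi_1 = -0.478 + (0.6) = 0.122
Right-hand sides:
  c_0 = sigma^2 (1 + theta_1 psi_1) = 2 * (1 + (-0.478)(0.122)) = 2 * 0.941684 = 1.883368
  c_1 = sigma^2 theta_1 = 2 * (-0.478) = -0.956
  c_2 = 0
Equations for k = 0 and k = 1 (AR order 1):
  gamma(0) = phi_1 gamma(1) + c_0
  gamma(1) = phi_1 gamma(0) + c_1
Substituting the second into the first: gamma(0) (1 - phi_1^2) = c_0 + phi_1 c_1, so
  gamma(0) = (c_0 + phi_1 c_1) / (1 - phi_1^2) = (1.883368 + (0.6)(-0.956)) / (1 - (0.6)^2) = 1.309768 / 0.64 = 2.046512.
  gamma(1) = phi_1 gamma(0) + c_1 = (0.6)(2.046512) + (-0.956) = 0.271907.
For k = 2 (> q): gamma(2) = phi_1 gamma(1) = (0.6)(0.271907) = 0.163144.
Therefore gamma(2) = 0.1631 (to 4 decimal places).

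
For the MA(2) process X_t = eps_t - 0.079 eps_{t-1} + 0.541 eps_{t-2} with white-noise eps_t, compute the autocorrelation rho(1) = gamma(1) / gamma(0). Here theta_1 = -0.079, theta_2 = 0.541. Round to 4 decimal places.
\rho(1) = -0.0937

For an MA(q) process with theta_0 = 1, the autocovariance is
  gamma(k) = sigma^2 * sum_{i=0..q-k} theta_i * theta_{i+k},
and rho(k) = gamma(k) / gamma(0). Sigma^2 cancels.
  numerator   = (1)*(-0.079) + (-0.079)*(0.541) = -0.121739.
  denominator = (1)^2 + (-0.079)^2 + (0.541)^2 = 1.298922.
  rho(1) = -0.121739 / 1.298922 = -0.0937.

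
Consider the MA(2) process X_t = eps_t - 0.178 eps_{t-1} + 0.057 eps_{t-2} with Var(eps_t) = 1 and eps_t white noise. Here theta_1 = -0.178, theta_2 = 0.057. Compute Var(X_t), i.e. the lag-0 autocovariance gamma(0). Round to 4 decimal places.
\gamma(0) = 1.0349

For an MA(q) process X_t = eps_t + sum_i theta_i eps_{t-i} with
Var(eps_t) = sigma^2, the variance is
  gamma(0) = sigma^2 * (1 + sum_i theta_i^2).
  sum_i theta_i^2 = (-0.178)^2 + (0.057)^2 = 0.031684 + 0.003249 = 0.034933.
  gamma(0) = 1 * (1 + 0.034933) = 1 * 1.034933 = 1.034933, which rounds to 1.0349.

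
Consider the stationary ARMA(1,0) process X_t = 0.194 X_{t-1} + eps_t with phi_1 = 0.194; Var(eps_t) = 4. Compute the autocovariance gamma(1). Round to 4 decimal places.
\gamma(1) = 0.8063

Multiply the model equation by X_{t-k} and take expectations. With theta_0 = psi_0 = 1 and psi_j the MA(infinity) weights, this gives
  gamma(k) - sum_i phi_i gamma(k-i) = c_k,
  c_k = sigma^2 * sum_{j=k..q} theta_j psi_{j-k}   (c_k = 0 for k > q),
using gamma(-m) = gamma(m).
Pure AR (q = 0): c_0 = sigma^2 = 4, c_k = 0 for k >= 1.
Equations for k = 0 and k = 1 (AR order 1):
  gamma(0) = phi_1 gamma(1) + c_0
  gamma(1) = phi_1 gamma(0) + c_1
Substituting the second into the first: gamma(0) (1 - phi_1^2) = c_0 + phi_1 c_1, so
  gamma(0) = c_0 / (1 - phi_1^2) = 4 / (1 - (0.194)^2) = 4 / 0.962364 = 4.156431.
  gamma(1) = phi_1 gamma(0) = (0.194)(4.156431) = 0.806348.
Therefore gamma(1) = 0.8063 (to 4 decimal places).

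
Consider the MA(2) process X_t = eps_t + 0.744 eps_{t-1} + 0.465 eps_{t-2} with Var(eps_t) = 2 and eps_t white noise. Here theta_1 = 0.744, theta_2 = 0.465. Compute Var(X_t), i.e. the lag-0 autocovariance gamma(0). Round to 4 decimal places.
\gamma(0) = 3.5395

For an MA(q) process X_t = eps_t + sum_i theta_i eps_{t-i} with
Var(eps_t) = sigma^2, the variance is
  gamma(0) = sigma^2 * (1 + sum_i theta_i^2).
  sum_i theta_i^2 = (0.744)^2 + (0.465)^2 = 0.553536 + 0.216225 = 0.769761.
  gamma(0) = 2 * (1 + 0.769761) = 2 * 1.769761 = 3.539522, which rounds to 3.5395.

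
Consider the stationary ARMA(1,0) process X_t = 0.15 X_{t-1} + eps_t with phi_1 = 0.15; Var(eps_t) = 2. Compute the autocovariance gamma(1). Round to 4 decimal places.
\gamma(1) = 0.3069

Multiply the model equation by X_{t-k} and take expectations. With theta_0 = psi_0 = 1 and psi_j the MA(infinity) weights, this gives
  gamma(k) - sum_i phi_i gamma(k-i) = c_k,
  c_k = sigma^2 * sum_{j=k..q} theta_j psi_{j-k}   (c_k = 0 for k > q),
using gamma(-m) = gamma(m).
Pure AR (q = 0): c_0 = sigma^2 = 2, c_k = 0 for k >= 1.
Equations for k = 0 and k = 1 (AR order 1):
  gamma(0) = phi_1 gamma(1) + c_0
  gamma(1) = phi_1 gamma(0) + c_1
Substituting the second into the first: gamma(0) (1 - phi_1^2) = c_0 + phi_1 c_1, so
  gamma(0) = c_0 / (1 - phi_1^2) = 2 / (1 - (0.15)^2) = 2 / 0.9775 = 2.046036.
  gamma(1) = phi_1 gamma(0) = (0.15)(2.046036) = 0.306905.
Therefore gamma(1) = 0.3069 (to 4 decimal places).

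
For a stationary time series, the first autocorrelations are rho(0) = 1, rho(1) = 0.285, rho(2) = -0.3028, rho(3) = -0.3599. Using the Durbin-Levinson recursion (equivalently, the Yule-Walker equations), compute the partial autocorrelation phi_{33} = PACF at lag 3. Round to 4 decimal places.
\phi_{33} = -0.1562

The PACF at lag k is phi_{kk}, the last component of the solution
to the Yule-Walker system G_k phi = r_k where
  (G_k)_{ij} = rho(|i - j|), (r_k)_i = rho(i), i,j = 1..k.
Equivalently, Durbin-Levinson gives phi_{kk} iteratively:
  phi_{11} = rho(1)
  phi_{kk} = [rho(k) - sum_{j=1..k-1} phi_{k-1,j} rho(k-j)]
            / [1 - sum_{j=1..k-1} phi_{k-1,j} rho(j)],
  phi_{k,j} = phi_{k-1,j} - phi_{kk} phi_{k-1,k-j},  j = 1..k-1.
Step k = 1:
  phi_11 = rho(1) = 0.285.
Step k = 2:
  phi_22 = [rho(2) - phi_11 rho(1)] / [1 - phi_11 rho(1)] = [-0.3028 - (0.285)(0.285)] / [1 - (0.285)(0.285)]
         = -0.384025 / 0.918775 = -0.417975.
  Update: phi_21 = phi_11 - phi_22 phi_11 = 0.285 - (-0.417975)(0.285) = 0.404123.
Step k = 3:
  phi_33 = [rho(3) - phi_21 rho(2) - phi_22 rho(1)] / [1 - phi_21 rho(1) - phi_22 rho(2)]
    numerator   = -0.3599 - (0.404123)(-0.3028) - (-0.417975)(0.285) = -0.11840871
    denominator = 1 - (0.404123)(0.285) - (-0.417975)(-0.3028) = 0.75826214
  phi_33 = -0.11840871 / 0.75826214 = -0.1562.
Therefore phi_{33} = -0.1562.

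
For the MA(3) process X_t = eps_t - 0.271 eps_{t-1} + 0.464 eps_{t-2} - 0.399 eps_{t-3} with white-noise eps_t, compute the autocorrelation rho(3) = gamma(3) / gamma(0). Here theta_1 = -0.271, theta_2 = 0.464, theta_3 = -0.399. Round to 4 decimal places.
\rho(3) = -0.2756

For an MA(q) process with theta_0 = 1, the autocovariance is
  gamma(k) = sigma^2 * sum_{i=0..q-k} theta_i * theta_{i+k},
and rho(k) = gamma(k) / gamma(0). Sigma^2 cancels.
  numerator   = (1)*(-0.399) = -0.399.
  denominator = (1)^2 + (-0.271)^2 + (0.464)^2 + (-0.399)^2 = 1.447938.
  rho(3) = -0.399 / 1.447938 = -0.2756.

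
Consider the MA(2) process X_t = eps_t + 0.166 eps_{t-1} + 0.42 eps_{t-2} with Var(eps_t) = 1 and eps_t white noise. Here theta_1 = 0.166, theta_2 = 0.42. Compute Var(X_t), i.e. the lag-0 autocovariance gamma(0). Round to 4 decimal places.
\gamma(0) = 1.2040

For an MA(q) process X_t = eps_t + sum_i theta_i eps_{t-i} with
Var(eps_t) = sigma^2, the variance is
  gamma(0) = sigma^2 * (1 + sum_i theta_i^2).
  sum_i theta_i^2 = (0.166)^2 + (0.42)^2 = 0.027556 + 0.1764 = 0.203956.
  gamma(0) = 1 * (1 + 0.203956) = 1 * 1.203956 = 1.203956, which rounds to 1.2040.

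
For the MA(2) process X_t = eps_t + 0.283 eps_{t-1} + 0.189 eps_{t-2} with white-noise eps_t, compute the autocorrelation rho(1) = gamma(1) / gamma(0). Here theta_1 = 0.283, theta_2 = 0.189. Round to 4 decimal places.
\rho(1) = 0.3016

For an MA(q) process with theta_0 = 1, the autocovariance is
  gamma(k) = sigma^2 * sum_{i=0..q-k} theta_i * theta_{i+k},
and rho(k) = gamma(k) / gamma(0). Sigma^2 cancels.
  numerator   = (1)*(0.283) + (0.283)*(0.189) = 0.336487.
  denominator = (1)^2 + (0.283)^2 + (0.189)^2 = 1.11581.
  rho(1) = 0.336487 / 1.11581 = 0.3016.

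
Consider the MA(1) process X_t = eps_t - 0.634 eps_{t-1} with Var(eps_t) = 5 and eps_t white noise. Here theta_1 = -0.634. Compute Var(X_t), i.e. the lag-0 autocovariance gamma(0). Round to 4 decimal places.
\gamma(0) = 7.0098

For an MA(q) process X_t = eps_t + sum_i theta_i eps_{t-i} with
Var(eps_t) = sigma^2, the variance is
  gamma(0) = sigma^2 * (1 + sum_i theta_i^2).
  sum_i theta_i^2 = (-0.634)^2 = 0.401956.
  gamma(0) = 5 * (1 + 0.401956) = 5 * 1.401956 = 7.00978, which rounds to 7.0098.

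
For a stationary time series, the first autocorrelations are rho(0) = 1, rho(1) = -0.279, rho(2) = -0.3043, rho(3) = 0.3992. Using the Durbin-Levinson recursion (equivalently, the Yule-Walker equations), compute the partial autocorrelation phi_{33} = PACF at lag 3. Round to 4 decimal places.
\phi_{33} = 0.2141

The PACF at lag k is phi_{kk}, the last component of the solution
to the Yule-Walker system G_k phi = r_k where
  (G_k)_{ij} = rho(|i - j|), (r_k)_i = rho(i), i,j = 1..k.
Equivalently, Durbin-Levinson gives phi_{kk} iteratively:
  phi_{11} = rho(1)
  phi_{kk} = [rho(k) - sum_{j=1..k-1} phi_{k-1,j} rho(k-j)]
            / [1 - sum_{j=1..k-1} phi_{k-1,j} rho(j)],
  phi_{k,j} = phi_{k-1,j} - phi_{kk} phi_{k-1,k-j},  j = 1..k-1.
Step k = 1:
  phi_11 = rho(1) = -0.279.
Step k = 2:
  phi_22 = [rho(2) - phi_11 rho(1)] / [1 - phi_11 rho(1)] = [-0.3043 - (-0.279)(-0.279)] / [1 - (-0.279)(-0.279)]
         = -0.382141 / 0.922159 = -0.414398.
  Update: phi_21 = phi_11 - phi_22 phi_11 = -0.279 - (-0.414398)(-0.279) = -0.394617.
Step k = 3:
  phi_33 = [rho(3) - phi_21 rho(2) - phi_22 rho(1)] / [1 - phi_21 rho(1) - phi_22 rho(2)]
    numerator   = 0.3992 - (-0.394617)(-0.3043) - (-0.414398)(-0.279) = 0.16350093
    denominator = 1 - (-0.394617)(-0.279) - (-0.414398)(-0.3043) = 0.76380047
  phi_33 = 0.16350093 / 0.76380047 = 0.2141.
Therefore phi_{33} = 0.2141.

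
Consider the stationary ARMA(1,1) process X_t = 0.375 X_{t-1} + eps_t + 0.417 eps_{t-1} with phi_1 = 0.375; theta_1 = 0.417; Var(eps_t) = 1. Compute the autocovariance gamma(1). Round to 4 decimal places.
\gamma(1) = 1.0657

Multiply the model equation by X_{t-k} and take expectations. With theta_0 = psi_0 = 1 and psi_j the MA(infinity) weights, this gives
  gamma(k) - sum_i phi_i gamma(k-i) = c_k,
  c_k = sigma^2 * sum_{j=k..q} theta_j psi_{j-k}   (c_k = 0 for k > q),
using gamma(-m) = gamma(m).
psi-weights needed (psi_j = theta_j + sum_i phi_i psi_{j-i}):
  psi_1 = theta_1 + phi_1 = 0.417 + (0.375) = 0.792
Right-hand sides:
  c_0 = sigma^2 (1 + theta_1 psi_1) = 1 * (1 + (0.417)(0.792)) = 1 * 1.330264 = 1.330264
  c_1 = sigma^2 theta_1 = 1 * (0.417) = 0.417
  c_2 = 0
Equations for k = 0 and k = 1 (AR order 1):
  gamma(0) = phi_1 gamma(1) + c_0
  gamma(1) = phi_1 gamma(0) + c_1
Substituting the second into the first: gamma(0) (1 - phi_1^2) = c_0 + phi_1 c_1, so
  gamma(0) = (c_0 + phi_1 c_1) / (1 - phi_1^2) = (1.330264 + (0.375)(0.417)) / (1 - (0.375)^2) = 1.486639 / 0.859375 = 1.729907.
  gamma(1) = phi_1 gamma(0) + c_1 = (0.375)(1.729907) + (0.417) = 1.065715.
Therefore gamma(1) = 1.0657 (to 4 decimal places).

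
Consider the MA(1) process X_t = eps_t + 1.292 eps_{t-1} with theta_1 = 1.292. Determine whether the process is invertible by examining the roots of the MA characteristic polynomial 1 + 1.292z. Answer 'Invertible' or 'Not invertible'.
\text{Not invertible}

The MA(q) characteristic polynomial is P(z) = 1 + 1.292z.
Invertibility requires all roots to lie outside the unit circle, i.e. |z| > 1 for every root.
This is linear in z: 1 + (1.292) z = 0  =>  z = -1/(1.292) = -0.773994,  |z| = 0.773994.
Moduli of all roots: 0.7740.
All moduli strictly greater than 1? No.
Verdict: Not invertible.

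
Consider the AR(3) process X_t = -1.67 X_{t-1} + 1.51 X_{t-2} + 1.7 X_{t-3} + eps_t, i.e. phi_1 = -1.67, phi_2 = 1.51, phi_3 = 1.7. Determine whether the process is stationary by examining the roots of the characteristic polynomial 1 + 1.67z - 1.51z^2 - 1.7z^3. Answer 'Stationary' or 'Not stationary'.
\text{Not stationary}

The AR(p) characteristic polynomial is P(z) = 1 + 1.67z - 1.51z^2 - 1.7z^3.
Stationarity requires all roots to lie outside the unit circle, i.e. |z| > 1 for every root.
Degree 3: look for a simple real root z0 first, then factor out (1 - z/z0) and solve the remaining quadratic.
Testing z0 = -0.5: P(-0.5) = 1 + (1.67)(-0.5) + (-1.51)(-0.5)^2 + (-1.7)(-0.5)^3
  = 1 + (-0.835) + (-0.3775) + (0.2125) = 0.  So z_0 = -0.5 is a root, |z_0| = 0.5.
Divide out the factor (1 + 2 z) = (1 - z/z0) (since 1/z0 = -2):
  P(z) = (1 + 2 z)(1 + (-0.33) z + (-0.85) z^2)
  [check: z-coef -0.33 - (-2) = 1.67; z^2-coef -0.85 - (-2)(-0.33) = -1.51; z^3-coef -(-2)(-0.85) = -1.7.]
Remaining roots from the quadratic factor 1 + (-0.33) z + (-0.85) z^2:
  Set 1 + (-0.33) z + (-0.85) z^2 = 0, i.e. a z^2 + b z + c = 0 with a = -0.85, b = -0.33, c = 1.
  Discriminant D = b^2 - 4ac = (-0.33)^2 - 4*(-0.85)*1 = 0.1089 - (-3.4) = 3.5089.
  D >= 0, so the roots are real: z = (-b +/- sqrt(D)) / (2a) = (0.33 +/- 1.873206) / (-1.7).
    z_1 = (0.33 + 1.873206) / (-1.7) = -1.296,   |z_1| = 1.296.
    z_2 = (0.33 - 1.873206) / (-1.7) = 0.9078,   |z_2| = 0.9078.
Moduli of all roots: 0.5000, 1.2960, 0.9078.
All moduli strictly greater than 1? No.
Verdict: Not stationary.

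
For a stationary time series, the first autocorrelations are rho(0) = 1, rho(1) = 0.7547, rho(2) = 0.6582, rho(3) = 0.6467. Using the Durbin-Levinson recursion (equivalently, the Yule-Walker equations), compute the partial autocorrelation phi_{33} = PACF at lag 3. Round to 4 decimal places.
\phi_{33} = 0.2350

The PACF at lag k is phi_{kk}, the last component of the solution
to the Yule-Walker system G_k phi = r_k where
  (G_k)_{ij} = rho(|i - j|), (r_k)_i = rho(i), i,j = 1..k.
Equivalently, Durbin-Levinson gives phi_{kk} iteratively:
  phi_{11} = rho(1)
  phi_{kk} = [rho(k) - sum_{j=1..k-1} phi_{k-1,j} rho(k-j)]
            / [1 - sum_{j=1..k-1} phi_{k-1,j} rho(j)],
  phi_{k,j} = phi_{k-1,j} - phi_{kk} phi_{k-1,k-j},  j = 1..k-1.
Step k = 1:
  phi_11 = rho(1) = 0.7547.
Step k = 2:
  phi_22 = [rho(2) - phi_11 rho(1)] / [1 - phi_11 rho(1)] = [0.6582 - (0.7547)(0.7547)] / [1 - (0.7547)(0.7547)]
         = 0.08862791 / 0.43042791 = 0.205907.
  Update: phi_21 = phi_11 - phi_22 phi_11 = 0.7547 - (0.205907)(0.7547) = 0.599302.
Step k = 3:
  phi_33 = [rho(3) - phi_21 rho(2) - phi_22 rho(1)] / [1 - phi_21 rho(1) - phi_22 rho(2)]
    numerator   = 0.6467 - (0.599302)(0.6582) - (0.205907)(0.7547) = 0.09684154
    denominator = 1 - (0.599302)(0.7547) - (0.205907)(0.6582) = 0.41217885
  phi_33 = 0.09684154 / 0.41217885 = 0.235.
Therefore phi_{33} = 0.2350.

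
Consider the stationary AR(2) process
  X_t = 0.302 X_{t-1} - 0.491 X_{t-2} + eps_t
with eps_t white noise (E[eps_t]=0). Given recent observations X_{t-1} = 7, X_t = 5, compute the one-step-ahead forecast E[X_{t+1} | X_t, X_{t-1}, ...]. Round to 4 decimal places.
E[X_{t+1} \mid \mathcal F_t] = -1.9270

For an AR(p) model X_t = c + sum_i phi_i X_{t-i} + eps_t, the
one-step-ahead conditional mean is
  E[X_{t+1} | X_t, ...] = c + sum_i phi_i X_{t+1-i}.
Substitute known values:
  E[X_{t+1} | ...] = (0.302) * (5) + (-0.491) * (7)
                   = -1.9270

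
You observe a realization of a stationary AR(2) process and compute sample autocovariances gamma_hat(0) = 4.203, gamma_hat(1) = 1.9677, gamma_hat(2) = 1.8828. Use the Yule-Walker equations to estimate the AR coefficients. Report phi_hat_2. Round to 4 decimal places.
\hat\phi_{2} = 0.2930

The Yule-Walker equations for an AR(p) process read, in matrix form,
  Gamma_p phi = r_p,   with   (Gamma_p)_{ij} = gamma(|i - j|),
                       (r_p)_i = gamma(i),   i,j = 1..p.
Substitute the sample gammas (Toeplitz matrix and right-hand side of size 2):
  Gamma_p = [[4.203, 1.9677], [1.9677, 4.203]]
  r_p     = [1.9677, 1.8828]
Written out:
  4.203 phi_1 + 1.9677 phi_2 = 1.9677
  1.9677 phi_1 + 4.203 phi_2 = 1.8828
Solve by Cramer's rule:
  det = gamma(0)^2 - gamma(1)^2 = (4.203)^2 - (1.9677)^2 = 17.665209 - 3.87184329 = 13.79336571
  phi_hat_1 = [gamma(1) gamma(0) - gamma(1) gamma(2)] / det = [(1.9677)(4.203) - (1.9677)(1.8828)] / 13.79336571 = 4.56545754 / 13.79336571 = 0.331
  phi_hat_2 = [gamma(0) gamma(2) - gamma(1)^2] / det = [(4.203)(1.8828) - (1.9677)^2] / 13.79336571 = 4.04156511 / 13.79336571 = 0.293
So phi_hat = [0.3310, 0.2930].
Therefore phi_hat_2 = 0.2930.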